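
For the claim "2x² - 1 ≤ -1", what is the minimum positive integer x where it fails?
Testing positive integers:
x = 1: LHS = 2·1² - 1 = 1; 1 ≤ -1 — FAILS  ← smallest positive counterexample

Answer: x = 1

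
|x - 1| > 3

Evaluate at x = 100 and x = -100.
x = 100: LHS = |100 - 1| = |99| = 99; 99 > 3 — holds
x = -100: LHS = |(-100) - 1| = |-101| = 101; 101 > 3 — holds

Answer: Yes, holds for both x = 100 and x = -100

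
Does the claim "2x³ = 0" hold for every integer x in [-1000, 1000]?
The claim fails at x = 1:
x = 1: LHS = 2·1³ = 2; 2 = 0 — FAILS

Because a single integer refutes it, the statement is false.

Answer: False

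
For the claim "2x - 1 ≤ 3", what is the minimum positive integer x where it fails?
Testing positive integers:
x = 1: LHS = 2·1 - 1 = 1; 1 ≤ 3 — holds
x = 2: LHS = 2·2 - 1 = 3; 3 ≤ 3 — holds
x = 3: LHS = 2·3 - 1 = 5; 5 ≤ 3 — FAILS  ← smallest positive counterexample

Answer: x = 3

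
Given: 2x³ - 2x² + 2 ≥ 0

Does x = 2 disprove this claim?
Substitute x = 2 into the relation:
x = 2: LHS = 2·2³ - 2·2² + 2 = 10; 10 ≥ 0 — holds

The claim holds here, so x = 2 is not a counterexample. (A counterexample exists elsewhere, e.g. x = -1.)

Answer: No, x = 2 is not a counterexample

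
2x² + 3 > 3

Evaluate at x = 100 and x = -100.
x = 100: LHS = 2·100² + 3 = 20003; 20003 > 3 — holds
x = -100: LHS = 2·(-100)² + 3 = 20003; 20003 > 3 — holds

Answer: Yes, holds for both x = 100 and x = -100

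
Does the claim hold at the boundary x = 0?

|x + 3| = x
x = 0: LHS = |0 + 3| = |3| = 3; 3 = 0 — FAILS

The relation fails at x = 0, so x = 0 is a counterexample.

Answer: No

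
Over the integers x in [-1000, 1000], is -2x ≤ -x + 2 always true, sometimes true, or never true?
Holds at x = 0: LHS = -2·0 = 0, RHS = -0 + 2 = 2; 0 ≤ 2 — holds
Fails at x = -3: LHS = -2·(-3) = 6, RHS = -(-3) + 2 = 5; 6 ≤ 5 — FAILS
It is satisfied by some integers in the range but not all.

Answer: Sometimes true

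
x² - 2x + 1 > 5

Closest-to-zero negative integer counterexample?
Testing negative integers from -1 downward:
x = -1: LHS = (-1)² - 2·(-1) + 1 = 4; 4 > 5 — FAILS  ← closest negative counterexample to 0

Answer: x = -1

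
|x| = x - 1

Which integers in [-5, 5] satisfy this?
Over all integers in [-5, 5], LHS − RHS is always positive; it is smallest at x = 0, where it equals 1:
x = 0: LHS = |0| = 0, RHS = 0 - 1 = -1; 0 = -1 — FAILS
At the ends of the range:
x = -5: LHS = |-5| = 5, RHS = (-5) - 1 = -6; 5 = -6 — FAILS
x = 5: LHS = |5| = 5, RHS = 5 - 1 = 4; 5 = 4 — FAILS
Hence LHS − RHS is never 0, i.e. the two sides are never equal, so the claimed relation (=) fails for every integer in [-5, 5].

Answer: None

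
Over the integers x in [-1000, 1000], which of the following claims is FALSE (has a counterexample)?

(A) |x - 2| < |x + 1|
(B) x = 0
(A) x = 0: LHS = |0 - 2| = |-2| = 2, RHS = |0 + 1| = |1| = 1; 2 < 1 — FAILS
(B) x = 1: 1 = 0 — FAILS

Answer: Both A and B are false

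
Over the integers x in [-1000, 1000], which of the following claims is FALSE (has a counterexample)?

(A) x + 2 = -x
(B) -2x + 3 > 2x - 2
(A) x = 0: LHS = 0 + 2 = 2, RHS = -0 = 0; 2 = 0 — FAILS
(B) x = 2: LHS = -2·2 + 3 = -1, RHS = 2·2 - 2 = 2; -1 > 2 — FAILS

Answer: Both A and B are false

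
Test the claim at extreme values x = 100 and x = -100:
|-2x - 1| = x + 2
x = 100: LHS = |-2·100 - 1| = |-201| = 201, RHS = 100 + 2 = 102; 201 = 102 — FAILS
x = -100: LHS = |-2·(-100) - 1| = |199| = 199, RHS = (-100) + 2 = -98; 199 = -98 — FAILS

Answer: No, fails for both x = 100 and x = -100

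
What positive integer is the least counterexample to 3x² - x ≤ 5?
Testing positive integers:
x = 1: LHS = 3·1² - 1 = 2; 2 ≤ 5 — holds
x = 2: LHS = 3·2² - 2 = 10; 10 ≤ 5 — FAILS  ← smallest positive counterexample

Answer: x = 2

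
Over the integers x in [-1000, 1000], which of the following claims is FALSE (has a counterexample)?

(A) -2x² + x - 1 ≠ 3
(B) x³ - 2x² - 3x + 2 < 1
(A) Over all integers in [-1000, 1000], LHS − RHS is always negative; it is closest to 0 at x = 0, where it equals -4:
x = 0: LHS = -2·0² + 0 - 1 = -1; -1 ≠ 3 — holds
At the ends of the range:
x = -1000: LHS = -2·(-1000)² + (-1000) - 1 = -2001001; -2001001 ≠ 3 — holds
x = 1000: LHS = -2·1000² + 1000 - 1 = -1999001; -1999001 ≠ 3 — holds
Hence LHS − RHS is never 0, i.e. the two sides are never equal, so the relation holds for every integer in [-1000, 1000].

(B) x = 0: LHS = 0³ - 2·0² - 3·0 + 2 = 2; 2 < 1 — FAILS

Only (B) has a counterexample.

Answer: B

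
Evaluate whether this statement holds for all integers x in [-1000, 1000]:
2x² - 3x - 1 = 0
The claim fails at x = 0:
x = 0: LHS = 2·0² - 3·0 - 1 = -1; -1 = 0 — FAILS

Because a single integer refutes it, the statement is false.

Answer: False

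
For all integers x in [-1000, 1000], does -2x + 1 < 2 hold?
The claim fails at x = -1:
x = -1: LHS = -2·(-1) + 1 = 3; 3 < 2 — FAILS

Because a single integer refutes it, the statement is false.

Answer: False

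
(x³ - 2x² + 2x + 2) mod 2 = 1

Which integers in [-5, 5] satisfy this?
Holds for: {-5, -3, -1, 1, 3, 5}
Fails for: {-4, -2, 0, 2, 4}

Answer: {-5, -3, -1, 1, 3, 5}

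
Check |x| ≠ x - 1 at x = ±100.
x = 100: LHS = |100| = 100, RHS = 100 - 1 = 99; 100 ≠ 99 — holds
x = -100: LHS = |-100| = 100, RHS = (-100) - 1 = -101; 100 ≠ -101 — holds

Answer: Yes, holds for both x = 100 and x = -100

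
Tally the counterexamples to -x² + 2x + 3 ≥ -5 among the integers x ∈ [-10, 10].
Counterexamples in [-10, 10]: {-10, -9, -8, -7, -6, -5, -4, -3, 5, 6, 7, 8, 9, 10}.

Counting them gives 14 values.

Answer: 14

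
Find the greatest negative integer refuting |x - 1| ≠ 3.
Testing negative integers from -1 downward:
x = -1: LHS = |(-1) - 1| = |-2| = 2; 2 ≠ 3 — holds
x = -2: LHS = |(-2) - 1| = |-3| = 3; 3 ≠ 3 — FAILS  ← closest negative counterexample to 0

Answer: x = -2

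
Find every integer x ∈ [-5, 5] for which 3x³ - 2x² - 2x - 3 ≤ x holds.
Holds for: {-5, -4, -3, -2, -1, 0, 1}
Fails for: {2, 3, 4, 5}

Answer: {-5, -4, -3, -2, -1, 0, 1}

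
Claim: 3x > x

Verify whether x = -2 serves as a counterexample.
Substitute x = -2 into the relation:
x = -2: LHS = 3·(-2) = -6; -6 > -2 — FAILS

Since the claim fails at x = -2, this value is a counterexample.

Answer: Yes, x = -2 is a counterexample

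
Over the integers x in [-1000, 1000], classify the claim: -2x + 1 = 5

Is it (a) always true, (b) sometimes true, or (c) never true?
Holds at x = -2: LHS = -2·(-2) + 1 = 5; 5 = 5 — holds
Fails at x = 0: LHS = -2·0 + 1 = 1; 1 = 5 — FAILS
It is satisfied by some integers in the range but not all.

Answer: Sometimes true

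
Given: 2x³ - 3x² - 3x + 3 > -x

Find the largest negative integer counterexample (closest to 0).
Testing negative integers from -1 downward:
x = -1: LHS = 2·(-1)³ - 3·(-1)² - 3·(-1) + 3 = 1, RHS = -(-1) = 1; 1 > 1 — FAILS  ← closest negative counterexample to 0

Answer: x = -1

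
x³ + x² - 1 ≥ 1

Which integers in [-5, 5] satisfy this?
Holds for: {1, 2, 3, 4, 5}
Fails for: {-5, -4, -3, -2, -1, 0}

Answer: {1, 2, 3, 4, 5}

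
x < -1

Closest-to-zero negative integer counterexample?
Testing negative integers from -1 downward:
x = -1: -1 < -1 — FAILS  ← closest negative counterexample to 0

Answer: x = -1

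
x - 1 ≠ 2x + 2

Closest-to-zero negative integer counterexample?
Testing negative integers from -1 downward:
x = -1: LHS = (-1) - 1 = -2, RHS = 2·(-1) + 2 = 0; -2 ≠ 0 — holds
x = -2: LHS = (-2) - 1 = -3, RHS = 2·(-2) + 2 = -2; -3 ≠ -2 — holds
x = -3: LHS = (-3) - 1 = -4, RHS = 2·(-3) + 2 = -4; -4 ≠ -4 — FAILS  ← closest negative counterexample to 0

Answer: x = -3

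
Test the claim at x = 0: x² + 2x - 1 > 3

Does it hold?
x = 0: LHS = 0² + 2·0 - 1 = -1; -1 > 3 — FAILS

The relation fails at x = 0, so x = 0 is a counterexample.

Answer: No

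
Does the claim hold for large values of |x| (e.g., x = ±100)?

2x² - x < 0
x = 100: LHS = 2·100² - 100 = 19900; 19900 < 0 — FAILS
x = -100: LHS = 2·(-100)² - (-100) = 20100; 20100 < 0 — FAILS

Answer: No, fails for both x = 100 and x = -100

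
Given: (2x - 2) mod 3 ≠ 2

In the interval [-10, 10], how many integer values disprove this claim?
Counterexamples in [-10, 10]: {-10, -7, -4, -1, 2, 5, 8}.

Counting them gives 7 values.

Answer: 7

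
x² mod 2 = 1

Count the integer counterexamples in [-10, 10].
Counterexamples in [-10, 10]: {-10, -8, -6, -4, -2, 0, 2, 4, 6, 8, 10}.

Counting them gives 11 values.

Answer: 11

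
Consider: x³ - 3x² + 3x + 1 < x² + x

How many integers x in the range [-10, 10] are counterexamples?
Counterexamples in [-10, 10]: {0, 1, 4, 5, 6, 7, 8, 9, 10}.

Counting them gives 9 values.

Answer: 9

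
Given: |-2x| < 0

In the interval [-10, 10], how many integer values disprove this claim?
Counterexamples in [-10, 10]: {-10, -9, -8, -7, -6, -5, -4, -3, -2, -1, 0, 1, 2, 3, 4, 5, 6, 7, 8, 9, 10}.

Counting them gives 21 values.

Answer: 21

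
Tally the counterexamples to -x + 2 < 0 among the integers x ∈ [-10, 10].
Counterexamples in [-10, 10]: {-10, -9, -8, -7, -6, -5, -4, -3, -2, -1, 0, 1, 2}.

Counting them gives 13 values.

Answer: 13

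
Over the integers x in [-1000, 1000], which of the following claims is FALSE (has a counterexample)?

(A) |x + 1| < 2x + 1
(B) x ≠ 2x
(A) x = 0: LHS = |0 + 1| = |1| = 1, RHS = 2·0 + 1 = 1; 1 < 1 — FAILS
(B) x = 0: RHS = 2·0 = 0; 0 ≠ 0 — FAILS

Answer: Both A and B are false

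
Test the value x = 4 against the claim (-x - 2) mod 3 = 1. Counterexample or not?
Substitute x = 4 into the relation:
x = 4: LHS = (-4 - 2) mod 3 = (-6) mod 3 = 0; 0 = 1 — FAILS

Since the claim fails at x = 4, this value is a counterexample.

Answer: Yes, x = 4 is a counterexample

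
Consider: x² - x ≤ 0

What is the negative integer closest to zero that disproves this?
Testing negative integers from -1 downward:
x = -1: LHS = (-1)² - (-1) = 2; 2 ≤ 0 — FAILS  ← closest negative counterexample to 0

Answer: x = -1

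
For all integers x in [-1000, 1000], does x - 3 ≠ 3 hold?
The claim fails at x = 6:
x = 6: LHS = 6 - 3 = 3; 3 ≠ 3 — FAILS

Because a single integer refutes it, the statement is false.

Answer: False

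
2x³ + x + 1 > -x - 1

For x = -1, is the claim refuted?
Substitute x = -1 into the relation:
x = -1: LHS = 2·(-1)³ + (-1) + 1 = -2, RHS = -(-1) - 1 = 0; -2 > 0 — FAILS

Since the claim fails at x = -1, this value is a counterexample.

Answer: Yes, x = -1 is a counterexample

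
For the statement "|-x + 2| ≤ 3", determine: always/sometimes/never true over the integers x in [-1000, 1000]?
Holds at x = 0: LHS = |-0 + 2| = |2| = 2; 2 ≤ 3 — holds
Fails at x = -2: LHS = |-(-2) + 2| = |4| = 4; 4 ≤ 3 — FAILS
It is satisfied by some integers in the range but not all.

Answer: Sometimes true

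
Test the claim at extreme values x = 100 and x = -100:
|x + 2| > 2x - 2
x = 100: LHS = |100 + 2| = |102| = 102, RHS = 2·100 - 2 = 198; 102 > 198 — FAILS
x = -100: LHS = |(-100) + 2| = |-98| = 98, RHS = 2·(-100) - 2 = -202; 98 > -202 — holds

Answer: Partially: fails for x = 100, holds for x = -100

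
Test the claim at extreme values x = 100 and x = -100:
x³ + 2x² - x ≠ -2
x = 100: LHS = 100³ + 2·100² - 100 = 1019900; 1019900 ≠ -2 — holds
x = -100: LHS = (-100)³ + 2·(-100)² - (-100) = -979900; -979900 ≠ -2 — holds

Answer: Yes, holds for both x = 100 and x = -100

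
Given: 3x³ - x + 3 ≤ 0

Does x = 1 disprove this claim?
Substitute x = 1 into the relation:
x = 1: LHS = 3·1³ - 1 + 3 = 5; 5 ≤ 0 — FAILS

Since the claim fails at x = 1, this value is a counterexample.

Answer: Yes, x = 1 is a counterexample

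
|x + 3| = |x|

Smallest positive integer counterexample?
Testing positive integers:
x = 1: LHS = |1 + 3| = |4| = 4, RHS = |1| = 1; 4 = 1 — FAILS  ← smallest positive counterexample

Answer: x = 1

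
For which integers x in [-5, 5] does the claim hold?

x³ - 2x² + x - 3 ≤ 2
Holds for: {-5, -4, -3, -2, -1, 0, 1, 2}
Fails for: {3, 4, 5}

Answer: {-5, -4, -3, -2, -1, 0, 1, 2}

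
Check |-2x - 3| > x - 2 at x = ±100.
x = 100: LHS = |-2·100 - 3| = |-203| = 203, RHS = 100 - 2 = 98; 203 > 98 — holds
x = -100: LHS = |-2·(-100) - 3| = |197| = 197, RHS = (-100) - 2 = -102; 197 > -102 — holds

Answer: Yes, holds for both x = 100 and x = -100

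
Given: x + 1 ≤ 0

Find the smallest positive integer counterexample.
Testing positive integers:
x = 1: LHS = 1 + 1 = 2; 2 ≤ 0 — FAILS  ← smallest positive counterexample

Answer: x = 1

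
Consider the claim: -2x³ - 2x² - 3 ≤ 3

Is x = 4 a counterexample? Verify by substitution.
Substitute x = 4 into the relation:
x = 4: LHS = -2·4³ - 2·4² - 3 = -163; -163 ≤ 3 — holds

The claim holds here, so x = 4 is not a counterexample. (A counterexample exists elsewhere, e.g. x = -2.)

Answer: No, x = 4 is not a counterexample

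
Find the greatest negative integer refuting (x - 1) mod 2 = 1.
Testing negative integers from -1 downward:
x = -1: LHS = ((-1) - 1) mod 2 = (-2) mod 2 = 0; 0 = 1 — FAILS  ← closest negative counterexample to 0

Answer: x = -1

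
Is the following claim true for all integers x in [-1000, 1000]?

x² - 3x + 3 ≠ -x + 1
Over all integers in [-1000, 1000], LHS − RHS is always positive; it is smallest at x = 1, where it equals 1:
x = 1: LHS = 1² - 3·1 + 3 = 1, RHS = -1 + 1 = 0; 1 ≠ 0 — holds
At the ends of the range:
x = -1000: LHS = (-1000)² - 3·(-1000) + 3 = 1003003, RHS = -(-1000) + 1 = 1001; 1003003 ≠ 1001 — holds
x = 1000: LHS = 1000² - 3·1000 + 3 = 997003, RHS = -1000 + 1 = -999; 997003 ≠ -999 — holds
Hence LHS − RHS is never 0, i.e. the two sides are never equal, so the relation holds for every integer in [-1000, 1000].

No counterexample exists.

Answer: True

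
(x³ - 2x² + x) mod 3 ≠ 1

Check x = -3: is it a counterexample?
Substitute x = -3 into the relation:
x = -3: LHS = ((-3)³ - 2·(-3)² + (-3)) mod 3 = (-48) mod 3 = 0; 0 ≠ 1 — holds

The relation holds at x = -3, so it is not a counterexample.

Answer: No, x = -3 is not a counterexample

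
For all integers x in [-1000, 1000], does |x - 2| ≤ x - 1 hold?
The claim fails at x = 0:
x = 0: LHS = |0 - 2| = |-2| = 2, RHS = 0 - 1 = -1; 2 ≤ -1 — FAILS

Because a single integer refutes it, the statement is false.

Answer: False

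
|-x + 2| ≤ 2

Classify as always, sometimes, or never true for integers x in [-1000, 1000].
Holds at x = 0: LHS = |-0 + 2| = |2| = 2; 2 ≤ 2 — holds
Fails at x = -1: LHS = |-(-1) + 2| = |3| = 3; 3 ≤ 2 — FAILS
It is satisfied by some integers in the range but not all.

Answer: Sometimes true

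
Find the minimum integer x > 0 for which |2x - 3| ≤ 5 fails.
Testing positive integers:
x = 1: LHS = |2·1 - 3| = |-1| = 1; 1 ≤ 5 — holds
x = 2: LHS = |2·2 - 3| = |1| = 1; 1 ≤ 5 — holds
x = 3: LHS = |2·3 - 3| = |3| = 3; 3 ≤ 5 — holds
x = 4: LHS = |2·4 - 3| = |5| = 5; 5 ≤ 5 — holds
x = 5: LHS = |2·5 - 3| = |7| = 7; 7 ≤ 5 — FAILS  ← smallest positive counterexample

Answer: x = 5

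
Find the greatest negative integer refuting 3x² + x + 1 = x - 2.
Testing negative integers from -1 downward:
x = -1: LHS = 3·(-1)² + (-1) + 1 = 3, RHS = (-1) - 2 = -3; 3 = -3 — FAILS  ← closest negative counterexample to 0

Answer: x = -1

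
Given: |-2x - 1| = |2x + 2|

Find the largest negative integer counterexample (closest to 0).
Testing negative integers from -1 downward:
x = -1: LHS = |-2·(-1) - 1| = |1| = 1, RHS = |2·(-1) + 2| = |0| = 0; 1 = 0 — FAILS  ← closest negative counterexample to 0

Answer: x = -1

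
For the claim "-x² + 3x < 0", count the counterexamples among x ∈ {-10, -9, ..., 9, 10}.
Counterexamples in [-10, 10]: {0, 1, 2, 3}.

Counting them gives 4 values.

Answer: 4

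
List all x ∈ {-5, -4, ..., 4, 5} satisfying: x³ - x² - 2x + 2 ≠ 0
Holds for: {-5, -4, -3, -2, -1, 0, 2, 3, 4, 5}
Fails for: {1}

Answer: {-5, -4, -3, -2, -1, 0, 2, 3, 4, 5}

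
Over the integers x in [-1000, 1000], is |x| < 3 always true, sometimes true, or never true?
Holds at x = 0: LHS = |0| = 0; 0 < 3 — holds
Fails at x = 3: LHS = |3| = 3; 3 < 3 — FAILS
It is satisfied by some integers in the range but not all.

Answer: Sometimes true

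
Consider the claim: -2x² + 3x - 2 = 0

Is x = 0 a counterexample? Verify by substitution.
Substitute x = 0 into the relation:
x = 0: LHS = -2·0² + 3·0 - 2 = -2; -2 = 0 — FAILS

Since the claim fails at x = 0, this value is a counterexample.

Answer: Yes, x = 0 is a counterexample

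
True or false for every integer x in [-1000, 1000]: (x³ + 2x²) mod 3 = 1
The claim fails at x = 0:
x = 0: LHS = (0³ + 2·0²) mod 3 = 0 mod 3 = 0; 0 = 1 — FAILS

Because a single integer refutes it, the statement is false.

Answer: False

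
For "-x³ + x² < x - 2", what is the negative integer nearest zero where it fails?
Testing negative integers from -1 downward:
x = -1: LHS = -(-1)³ + (-1)² = 2, RHS = (-1) - 2 = -3; 2 < -3 — FAILS  ← closest negative counterexample to 0

Answer: x = -1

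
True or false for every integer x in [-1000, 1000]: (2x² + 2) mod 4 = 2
The claim fails at x = 1:
x = 1: LHS = (2·1² + 2) mod 4 = 4 mod 4 = 0; 0 = 2 — FAILS

Because a single integer refutes it, the statement is false.

Answer: False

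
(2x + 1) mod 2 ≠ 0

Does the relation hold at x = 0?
x = 0: LHS = (2·0 + 1) mod 2 = 1 mod 2 = 1; 1 ≠ 0 — holds

The relation is satisfied at x = 0.

Answer: Yes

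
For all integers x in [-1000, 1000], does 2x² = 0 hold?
The claim fails at x = 1:
x = 1: LHS = 2·1² = 2; 2 = 0 — FAILS

Because a single integer refutes it, the statement is false.

Answer: False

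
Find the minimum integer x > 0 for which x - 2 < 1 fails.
Testing positive integers:
x = 1: LHS = 1 - 2 = -1; -1 < 1 — holds
x = 2: LHS = 2 - 2 = 0; 0 < 1 — holds
x = 3: LHS = 3 - 2 = 1; 1 < 1 — FAILS  ← smallest positive counterexample

Answer: x = 3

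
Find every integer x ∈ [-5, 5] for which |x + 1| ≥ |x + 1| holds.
Over all integers in [-5, 5], LHS − RHS is smallest at x = 0, where it equals 0:
x = 0: LHS = |0 + 1| = |1| = 1, RHS = |0 + 1| = |1| = 1; 1 ≥ 1 — holds
At the ends of the range:
x = -5: LHS = |(-5) + 1| = |-4| = 4, RHS = |(-5) + 1| = |-4| = 4; 4 ≥ 4 — holds
x = 5: LHS = |5 + 1| = |6| = 6, RHS = |5 + 1| = |6| = 6; 6 ≥ 6 — holds
Hence LHS − RHS is never negative, i.e. LHS ≥ RHS throughout, so the relation holds for every integer in [-5, 5].

Answer: All integers in [-5, 5]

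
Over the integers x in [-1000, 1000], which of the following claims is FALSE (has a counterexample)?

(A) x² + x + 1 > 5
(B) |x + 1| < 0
(A) x = 0: LHS = 0² + 0 + 1 = 1; 1 > 5 — FAILS
(B) x = 0: LHS = |0 + 1| = |1| = 1; 1 < 0 — FAILS

Answer: Both A and B are false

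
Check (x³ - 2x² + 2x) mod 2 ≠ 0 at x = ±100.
x = 100: LHS = (100³ - 2·100² + 2·100) mod 2 = 980200 mod 2 = 0; 0 ≠ 0 — FAILS
x = -100: LHS = ((-100)³ - 2·(-100)² + 2·(-100)) mod 2 = (-1020200) mod 2 = 0; 0 ≠ 0 — FAILS

Answer: No, fails for both x = 100 and x = -100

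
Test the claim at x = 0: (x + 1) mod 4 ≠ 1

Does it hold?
x = 0: LHS = (0 + 1) mod 4 = 1 mod 4 = 1; 1 ≠ 1 — FAILS

The relation fails at x = 0, so x = 0 is a counterexample.

Answer: No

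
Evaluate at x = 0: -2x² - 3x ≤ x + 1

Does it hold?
x = 0: LHS = -2·0² - 3·0 = 0, RHS = 0 + 1 = 1; 0 ≤ 1 — holds

The relation is satisfied at x = 0.

Answer: Yes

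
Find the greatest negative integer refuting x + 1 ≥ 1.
Testing negative integers from -1 downward:
x = -1: LHS = (-1) + 1 = 0; 0 ≥ 1 — FAILS  ← closest negative counterexample to 0

Answer: x = -1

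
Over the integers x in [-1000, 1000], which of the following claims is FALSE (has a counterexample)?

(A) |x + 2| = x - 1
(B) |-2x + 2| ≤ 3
(A) x = 0: LHS = |0 + 2| = |2| = 2, RHS = 0 - 1 = -1; 2 = -1 — FAILS
(B) x = -1: LHS = |-2·(-1) + 2| = |4| = 4; 4 ≤ 3 — FAILS

Answer: Both A and B are false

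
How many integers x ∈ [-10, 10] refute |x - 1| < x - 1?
Counterexamples in [-10, 10]: {-10, -9, -8, -7, -6, -5, -4, -3, -2, -1, 0, 1, 2, 3, 4, 5, 6, 7, 8, 9, 10}.

Counting them gives 21 values.

Answer: 21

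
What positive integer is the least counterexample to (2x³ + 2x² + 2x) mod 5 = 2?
Testing positive integers:
x = 1: LHS = (2·1³ + 2·1² + 2·1) mod 5 = 6 mod 5 = 1; 1 = 2 — FAILS  ← smallest positive counterexample

Answer: x = 1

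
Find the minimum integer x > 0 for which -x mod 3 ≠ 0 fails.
Testing positive integers:
x = 1: LHS = (-1) mod 3 = 2; 2 ≠ 0 — holds
x = 2: LHS = (-2) mod 3 = 1; 1 ≠ 0 — holds
x = 3: LHS = (-3) mod 3 = 0; 0 ≠ 0 — FAILS  ← smallest positive counterexample

Answer: x = 3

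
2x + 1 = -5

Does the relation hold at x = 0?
x = 0: LHS = 2·0 + 1 = 1; 1 = -5 — FAILS

The relation fails at x = 0, so x = 0 is a counterexample.

Answer: No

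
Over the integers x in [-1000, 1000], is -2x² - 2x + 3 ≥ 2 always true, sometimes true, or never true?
Holds at x = 0: LHS = -2·0² - 2·0 + 3 = 3; 3 ≥ 2 — holds
Fails at x = 1: LHS = -2·1² - 2·1 + 3 = -1; -1 ≥ 2 — FAILS
It is satisfied by some integers in the range but not all.

Answer: Sometimes true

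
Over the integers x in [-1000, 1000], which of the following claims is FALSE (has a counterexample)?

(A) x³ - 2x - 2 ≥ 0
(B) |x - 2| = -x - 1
(A) x = 0: LHS = 0³ - 2·0 - 2 = -2; -2 ≥ 0 — FAILS
(B) x = 0: LHS = |0 - 2| = |-2| = 2, RHS = -0 - 1 = -1; 2 = -1 — FAILS

Answer: Both A and B are false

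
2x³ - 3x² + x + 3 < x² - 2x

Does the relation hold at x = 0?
x = 0: LHS = 2·0³ - 3·0² + 0 + 3 = 3, RHS = 0² - 2·0 = 0; 3 < 0 — FAILS

The relation fails at x = 0, so x = 0 is a counterexample.

Answer: No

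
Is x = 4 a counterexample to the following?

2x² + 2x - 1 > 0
Substitute x = 4 into the relation:
x = 4: LHS = 2·4² + 2·4 - 1 = 39; 39 > 0 — holds

The claim holds here, so x = 4 is not a counterexample. (A counterexample exists elsewhere, e.g. x = 0.)

Answer: No, x = 4 is not a counterexample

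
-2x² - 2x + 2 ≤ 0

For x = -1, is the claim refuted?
Substitute x = -1 into the relation:
x = -1: LHS = -2·(-1)² - 2·(-1) + 2 = 2; 2 ≤ 0 — FAILS

Since the claim fails at x = -1, this value is a counterexample.

Answer: Yes, x = -1 is a counterexample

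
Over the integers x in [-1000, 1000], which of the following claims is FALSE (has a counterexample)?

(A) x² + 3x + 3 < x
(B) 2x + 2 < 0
(A) x = 0: LHS = 0² + 3·0 + 3 = 3; 3 < 0 — FAILS
(B) x = 0: LHS = 2·0 + 2 = 2; 2 < 0 — FAILS

Answer: Both A and B are false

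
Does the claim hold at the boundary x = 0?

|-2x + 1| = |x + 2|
x = 0: LHS = |-2·0 + 1| = |1| = 1, RHS = |0 + 2| = |2| = 2; 1 = 2 — FAILS

The relation fails at x = 0, so x = 0 is a counterexample.

Answer: No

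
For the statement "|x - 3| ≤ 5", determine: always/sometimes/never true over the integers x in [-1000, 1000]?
Holds at x = 0: LHS = |0 - 3| = |-3| = 3; 3 ≤ 5 — holds
Fails at x = -3: LHS = |(-3) - 3| = |-6| = 6; 6 ≤ 5 — FAILS
It is satisfied by some integers in the range but not all.

Answer: Sometimes true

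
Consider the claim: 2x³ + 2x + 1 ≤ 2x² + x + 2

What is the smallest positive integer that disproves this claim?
Testing positive integers:
x = 1: LHS = 2·1³ + 2·1 + 1 = 5, RHS = 2·1² + 1 + 2 = 5; 5 ≤ 5 — holds
x = 2: LHS = 2·2³ + 2·2 + 1 = 21, RHS = 2·2² + 2 + 2 = 12; 21 ≤ 12 — FAILS  ← smallest positive counterexample

Answer: x = 2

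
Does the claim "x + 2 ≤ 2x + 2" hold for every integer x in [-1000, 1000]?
The claim fails at x = -1:
x = -1: LHS = (-1) + 2 = 1, RHS = 2·(-1) + 2 = 0; 1 ≤ 0 — FAILS

Because a single integer refutes it, the statement is false.

Answer: False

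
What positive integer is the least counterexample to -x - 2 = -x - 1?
Testing positive integers:
x = 1: LHS = -1 - 2 = -3, RHS = -1 - 1 = -2; -3 = -2 — FAILS  ← smallest positive counterexample

Answer: x = 1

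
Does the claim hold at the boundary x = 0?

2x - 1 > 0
x = 0: LHS = 2·0 - 1 = -1; -1 > 0 — FAILS

The relation fails at x = 0, so x = 0 is a counterexample.

Answer: No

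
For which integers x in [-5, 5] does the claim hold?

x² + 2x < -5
Over all integers in [-5, 5], LHS − RHS is smallest at x = -1, where it equals 4:
x = -1: LHS = (-1)² + 2·(-1) = -1; -1 < -5 — FAILS
At the ends of the range:
x = -5: LHS = (-5)² + 2·(-5) = 15; 15 < -5 — FAILS
x = 5: LHS = 5² + 2·5 = 35; 35 < -5 — FAILS
Hence LHS − RHS is never negative, i.e. LHS ≥ RHS throughout, so the claimed relation (<) fails for every integer in [-5, 5].

Answer: None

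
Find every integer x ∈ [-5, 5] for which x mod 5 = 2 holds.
Holds for: {-3, 2}
Fails for: {-5, -4, -2, -1, 0, 1, 3, 4, 5}

Answer: {-3, 2}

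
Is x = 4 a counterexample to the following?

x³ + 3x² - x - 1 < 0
Substitute x = 4 into the relation:
x = 4: LHS = 4³ + 3·4² - 4 - 1 = 107; 107 < 0 — FAILS

Since the claim fails at x = 4, this value is a counterexample.

Answer: Yes, x = 4 is a counterexample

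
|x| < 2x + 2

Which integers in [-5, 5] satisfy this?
Holds for: {0, 1, 2, 3, 4, 5}
Fails for: {-5, -4, -3, -2, -1}

Answer: {0, 1, 2, 3, 4, 5}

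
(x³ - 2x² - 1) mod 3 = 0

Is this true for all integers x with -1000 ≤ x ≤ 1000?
The claim fails at x = 0:
x = 0: LHS = (0³ - 2·0² - 1) mod 3 = (-1) mod 3 = 2; 2 = 0 — FAILS

Because a single integer refutes it, the statement is false.

Answer: False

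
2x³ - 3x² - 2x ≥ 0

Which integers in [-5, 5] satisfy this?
Holds for: {0, 2, 3, 4, 5}
Fails for: {-5, -4, -3, -2, -1, 1}

Answer: {0, 2, 3, 4, 5}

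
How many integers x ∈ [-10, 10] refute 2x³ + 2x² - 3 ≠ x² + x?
Track d = LHS − RHS over the integers in [-10, 10]. Equality would need d = 0, but d changes sign only between consecutive integers, jumping over 0:
x = 1: LHS = 2·1³ + 2·1² - 3 = 1, RHS = 1² + 1 = 2; 1 ≠ 2 — holds  (d = -1)
x = 2: LHS = 2·2³ + 2·2² - 3 = 21, RHS = 2² + 2 = 6; 21 ≠ 6 — holds  (d = 15)
Away from these crossings d keeps a constant sign, and checking every integer in [-10, 10] confirms d ≠ 0 throughout. Hence the two sides are never equal, so the relation holds for every integer in [-10, 10].

No counterexample appears in that range.

Answer: 0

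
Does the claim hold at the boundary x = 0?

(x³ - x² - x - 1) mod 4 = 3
x = 0: LHS = (0³ - 0² - 0 - 1) mod 4 = (-1) mod 4 = 3; 3 = 3 — holds

The relation is satisfied at x = 0.

Answer: Yes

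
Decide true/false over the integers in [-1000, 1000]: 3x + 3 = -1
The claim fails at x = 0:
x = 0: LHS = 3·0 + 3 = 3; 3 = -1 — FAILS

Because a single integer refutes it, the statement is false.

Answer: False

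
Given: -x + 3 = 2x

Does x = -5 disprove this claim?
Substitute x = -5 into the relation:
x = -5: LHS = -(-5) + 3 = 8, RHS = 2·(-5) = -10; 8 = -10 — FAILS

Since the claim fails at x = -5, this value is a counterexample.

Answer: Yes, x = -5 is a counterexample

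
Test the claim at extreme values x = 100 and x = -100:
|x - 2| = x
x = 100: LHS = |100 - 2| = |98| = 98; 98 = 100 — FAILS
x = -100: LHS = |(-100) - 2| = |-102| = 102; 102 = -100 — FAILS

Answer: No, fails for both x = 100 and x = -100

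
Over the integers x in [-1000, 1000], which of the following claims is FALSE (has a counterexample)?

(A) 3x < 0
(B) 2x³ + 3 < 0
(A) x = 0: LHS = 3·0 = 0; 0 < 0 — FAILS
(B) x = 0: LHS = 2·0³ + 3 = 3; 3 < 0 — FAILS

Answer: Both A and B are false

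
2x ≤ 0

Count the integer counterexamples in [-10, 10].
Counterexamples in [-10, 10]: {1, 2, 3, 4, 5, 6, 7, 8, 9, 10}.

Counting them gives 10 values.

Answer: 10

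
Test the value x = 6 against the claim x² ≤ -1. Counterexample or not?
Substitute x = 6 into the relation:
x = 6: LHS = 6² = 36; 36 ≤ -1 — FAILS

Since the claim fails at x = 6, this value is a counterexample.

Answer: Yes, x = 6 is a counterexample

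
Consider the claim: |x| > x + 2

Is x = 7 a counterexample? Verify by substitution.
Substitute x = 7 into the relation:
x = 7: LHS = |7| = 7, RHS = 7 + 2 = 9; 7 > 9 — FAILS

Since the claim fails at x = 7, this value is a counterexample.

Answer: Yes, x = 7 is a counterexample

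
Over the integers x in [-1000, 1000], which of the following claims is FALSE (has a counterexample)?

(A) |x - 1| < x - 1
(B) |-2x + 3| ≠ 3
(A) x = 0: LHS = |0 - 1| = |-1| = 1, RHS = 0 - 1 = -1; 1 < -1 — FAILS
(B) x = 0: LHS = |-2·0 + 3| = |3| = 3; 3 ≠ 3 — FAILS

Answer: Both A and B are false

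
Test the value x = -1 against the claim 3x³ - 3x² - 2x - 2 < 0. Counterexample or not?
Substitute x = -1 into the relation:
x = -1: LHS = 3·(-1)³ - 3·(-1)² - 2·(-1) - 2 = -6; -6 < 0 — holds

The claim holds here, so x = -1 is not a counterexample. (A counterexample exists elsewhere, e.g. x = 2.)

Answer: No, x = -1 is not a counterexample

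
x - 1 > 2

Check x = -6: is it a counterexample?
Substitute x = -6 into the relation:
x = -6: LHS = (-6) - 1 = -7; -7 > 2 — FAILS

Since the claim fails at x = -6, this value is a counterexample.

Answer: Yes, x = -6 is a counterexample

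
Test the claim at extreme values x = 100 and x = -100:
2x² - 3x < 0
x = 100: LHS = 2·100² - 3·100 = 19700; 19700 < 0 — FAILS
x = -100: LHS = 2·(-100)² - 3·(-100) = 20300; 20300 < 0 — FAILS

Answer: No, fails for both x = 100 and x = -100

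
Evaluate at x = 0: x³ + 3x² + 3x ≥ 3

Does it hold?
x = 0: LHS = 0³ + 3·0² + 3·0 = 0; 0 ≥ 3 — FAILS

The relation fails at x = 0, so x = 0 is a counterexample.

Answer: No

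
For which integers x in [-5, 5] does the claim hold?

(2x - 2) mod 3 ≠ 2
Holds for: {-5, -3, -2, 0, 1, 3, 4}
Fails for: {-4, -1, 2, 5}

Answer: {-5, -3, -2, 0, 1, 3, 4}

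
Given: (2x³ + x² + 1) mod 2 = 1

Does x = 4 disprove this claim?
Substitute x = 4 into the relation:
x = 4: LHS = (2·4³ + 4² + 1) mod 2 = 145 mod 2 = 1; 1 = 1 — holds

The claim holds here, so x = 4 is not a counterexample. (A counterexample exists elsewhere, e.g. x = 1.)

Answer: No, x = 4 is not a counterexample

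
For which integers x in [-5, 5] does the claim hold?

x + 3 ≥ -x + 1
Holds for: {-1, 0, 1, 2, 3, 4, 5}
Fails for: {-5, -4, -3, -2}

Answer: {-1, 0, 1, 2, 3, 4, 5}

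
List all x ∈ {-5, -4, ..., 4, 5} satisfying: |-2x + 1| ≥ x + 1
Holds for: {-5, -4, -3, -2, -1, 0, 2, 3, 4, 5}
Fails for: {1}

Answer: {-5, -4, -3, -2, -1, 0, 2, 3, 4, 5}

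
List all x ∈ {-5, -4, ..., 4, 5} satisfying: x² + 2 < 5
Holds for: {-1, 0, 1}
Fails for: {-5, -4, -3, -2, 2, 3, 4, 5}

Answer: {-1, 0, 1}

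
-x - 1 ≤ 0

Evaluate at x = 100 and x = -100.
x = 100: LHS = -100 - 1 = -101; -101 ≤ 0 — holds
x = -100: LHS = -(-100) - 1 = 99; 99 ≤ 0 — FAILS

Answer: Partially: holds for x = 100, fails for x = -100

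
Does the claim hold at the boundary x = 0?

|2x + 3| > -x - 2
x = 0: LHS = |2·0 + 3| = |3| = 3, RHS = -0 - 2 = -2; 3 > -2 — holds

The relation is satisfied at x = 0.

Answer: Yes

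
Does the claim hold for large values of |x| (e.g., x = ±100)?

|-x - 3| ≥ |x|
x = 100: LHS = |-100 - 3| = |-103| = 103, RHS = |100| = 100; 103 ≥ 100 — holds
x = -100: LHS = |-(-100) - 3| = |97| = 97, RHS = |-100| = 100; 97 ≥ 100 — FAILS

Answer: Partially: holds for x = 100, fails for x = -100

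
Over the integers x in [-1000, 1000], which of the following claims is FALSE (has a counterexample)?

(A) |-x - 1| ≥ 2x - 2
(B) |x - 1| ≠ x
(A) x = 4: LHS = |-4 - 1| = |-5| = 5, RHS = 2·4 - 2 = 6; 5 ≥ 6 — FAILS

(B) Track d = LHS − RHS over the integers in [-1000, 1000]. Equality would need d = 0, but d changes sign only between consecutive integers, jumping over 0:
x = 0: LHS = |0 - 1| = |-1| = 1; 1 ≠ 0 — holds  (d = 1)
x = 1: LHS = |1 - 1| = |0| = 0; 0 ≠ 1 — holds  (d = -1)
Away from these crossings d keeps a constant sign, and checking every integer in [-1000, 1000] confirms d ≠ 0 throughout. Hence the two sides are never equal, so the relation holds for every integer in [-1000, 1000].

Only (A) has a counterexample.

Answer: A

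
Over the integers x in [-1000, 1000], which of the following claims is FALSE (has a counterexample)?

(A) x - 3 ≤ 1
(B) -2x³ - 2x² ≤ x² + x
(A) x = 5: LHS = 5 - 3 = 2; 2 ≤ 1 — FAILS
(B) x = -2: LHS = -2·(-2)³ - 2·(-2)² = 8, RHS = (-2)² + (-2) = 2; 8 ≤ 2 — FAILS

Answer: Both A and B are false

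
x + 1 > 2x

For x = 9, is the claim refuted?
Substitute x = 9 into the relation:
x = 9: LHS = 9 + 1 = 10, RHS = 2·9 = 18; 10 > 18 — FAILS

Since the claim fails at x = 9, this value is a counterexample.

Answer: Yes, x = 9 is a counterexample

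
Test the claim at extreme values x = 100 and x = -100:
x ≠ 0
x = 100: 100 ≠ 0 — holds
x = -100: -100 ≠ 0 — holds

Answer: Yes, holds for both x = 100 and x = -100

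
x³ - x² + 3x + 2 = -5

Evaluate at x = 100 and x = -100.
x = 100: LHS = 100³ - 100² + 3·100 + 2 = 990302; 990302 = -5 — FAILS
x = -100: LHS = (-100)³ - (-100)² + 3·(-100) + 2 = -1010298; -1010298 = -5 — FAILS

Answer: No, fails for both x = 100 and x = -100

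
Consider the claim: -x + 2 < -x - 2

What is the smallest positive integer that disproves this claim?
Testing positive integers:
x = 1: LHS = -1 + 2 = 1, RHS = -1 - 2 = -3; 1 < -3 — FAILS  ← smallest positive counterexample

Answer: x = 1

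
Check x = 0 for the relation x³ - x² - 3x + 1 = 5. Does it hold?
x = 0: LHS = 0³ - 0² - 3·0 + 1 = 1; 1 = 5 — FAILS

The relation fails at x = 0, so x = 0 is a counterexample.

Answer: No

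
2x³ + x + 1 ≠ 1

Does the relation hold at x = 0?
x = 0: LHS = 2·0³ + 0 + 1 = 1; 1 ≠ 1 — FAILS

The relation fails at x = 0, so x = 0 is a counterexample.

Answer: No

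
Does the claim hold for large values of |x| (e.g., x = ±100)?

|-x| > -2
x = 100: LHS = |-100| = 100; 100 > -2 — holds
x = -100: LHS = |-(-100)| = |100| = 100; 100 > -2 — holds

Answer: Yes, holds for both x = 100 and x = -100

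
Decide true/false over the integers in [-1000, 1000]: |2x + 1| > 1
The claim fails at x = 0:
x = 0: LHS = |2·0 + 1| = |1| = 1; 1 > 1 — FAILS

Because a single integer refutes it, the statement is false.

Answer: False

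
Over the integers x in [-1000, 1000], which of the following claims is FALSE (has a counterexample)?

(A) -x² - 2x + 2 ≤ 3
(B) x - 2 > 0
(A) Over all integers in [-1000, 1000], LHS − RHS is largest at x = -1, where it equals 0:
x = -1: LHS = -(-1)² - 2·(-1) + 2 = 3; 3 ≤ 3 — holds
At the ends of the range:
x = -1000: LHS = -(-1000)² - 2·(-1000) + 2 = -997998; -997998 ≤ 3 — holds
x = 1000: LHS = -1000² - 2·1000 + 2 = -1001998; -1001998 ≤ 3 — holds
Hence LHS − RHS is never positive, i.e. LHS ≤ RHS throughout, so the relation holds for every integer in [-1000, 1000].

(B) x = 0: LHS = 0 - 2 = -2; -2 > 0 — FAILS

Only (B) has a counterexample.

Answer: B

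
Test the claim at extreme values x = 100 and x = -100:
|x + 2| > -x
x = 100: LHS = |100 + 2| = |102| = 102; 102 > -100 — holds
x = -100: LHS = |(-100) + 2| = |-98| = 98, RHS = -(-100) = 100; 98 > 100 — FAILS

Answer: Partially: holds for x = 100, fails for x = -100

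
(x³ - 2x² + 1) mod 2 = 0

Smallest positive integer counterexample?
Testing positive integers:
x = 1: LHS = (1³ - 2·1² + 1) mod 2 = 0 mod 2 = 0; 0 = 0 — holds
x = 2: LHS = (2³ - 2·2² + 1) mod 2 = 1 mod 2 = 1; 1 = 0 — FAILS  ← smallest positive counterexample

Answer: x = 2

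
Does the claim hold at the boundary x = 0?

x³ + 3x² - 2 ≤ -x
x = 0: LHS = 0³ + 3·0² - 2 = -2, RHS = -0 = 0; -2 ≤ 0 — holds

The relation is satisfied at x = 0.

Answer: Yes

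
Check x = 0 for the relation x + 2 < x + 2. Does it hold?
x = 0: LHS = 0 + 2 = 2, RHS = 0 + 2 = 2; 2 < 2 — FAILS

The relation fails at x = 0, so x = 0 is a counterexample.

Answer: No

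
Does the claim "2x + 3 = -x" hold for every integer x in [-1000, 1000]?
The claim fails at x = 0:
x = 0: LHS = 2·0 + 3 = 3, RHS = -0 = 0; 3 = 0 — FAILS

Because a single integer refutes it, the statement is false.

Answer: False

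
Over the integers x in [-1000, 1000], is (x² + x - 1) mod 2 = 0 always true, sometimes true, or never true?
For a polynomial with integer coefficients, its value mod 2 depends only on x mod 2, so it suffices to check one representative of each residue class, x = 0, 1:
x = 0: LHS = (0² + 0 - 1) mod 2 = (-1) mod 2 = 1; 1 = 0 — FAILS
x = 1: LHS = (1² + 1 - 1) mod 2 = 1 mod 2 = 1; 1 = 0 — FAILS
The relation fails in every residue class, so the claimed relation (=) fails for every integer in [-1000, 1000].

No integer in the range satisfies it.

Answer: Never true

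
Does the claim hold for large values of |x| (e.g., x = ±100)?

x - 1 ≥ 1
x = 100: LHS = 100 - 1 = 99; 99 ≥ 1 — holds
x = -100: LHS = (-100) - 1 = -101; -101 ≥ 1 — FAILS

Answer: Partially: holds for x = 100, fails for x = -100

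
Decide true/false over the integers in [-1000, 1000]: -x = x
The claim fails at x = 1:
x = 1: -1 = 1 — FAILS

Because a single integer refutes it, the statement is false.

Answer: False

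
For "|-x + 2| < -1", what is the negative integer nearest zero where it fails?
Testing negative integers from -1 downward:
x = -1: LHS = |-(-1) + 2| = |3| = 3; 3 < -1 — FAILS  ← closest negative counterexample to 0

Answer: x = -1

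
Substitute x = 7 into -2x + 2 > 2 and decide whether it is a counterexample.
Substitute x = 7 into the relation:
x = 7: LHS = -2·7 + 2 = -12; -12 > 2 — FAILS

Since the claim fails at x = 7, this value is a counterexample.

Answer: Yes, x = 7 is a counterexample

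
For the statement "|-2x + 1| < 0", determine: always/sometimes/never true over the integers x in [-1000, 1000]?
An absolute value is never negative, so the left side is ≥ 0 for every x, while the right side is 0. Tightest case in [-1000, 1000] is x = 0:
x = 0: LHS = |-2·0 + 1| = |1| = 1; 1 < 0 — FAILS
Hence LHS − RHS is never negative, i.e. LHS ≥ RHS throughout, so the claimed relation (<) fails for every integer in [-1000, 1000].

No integer in the range satisfies it.

Answer: Never true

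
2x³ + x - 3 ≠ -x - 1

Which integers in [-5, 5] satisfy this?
Track d = LHS − RHS over the integers in [-5, 5]. Equality would need d = 0, but d changes sign only between consecutive integers, jumping over 0:
x = 0: LHS = 2·0³ + 0 - 3 = -3, RHS = -0 - 1 = -1; -3 ≠ -1 — holds  (d = -2)
x = 1: LHS = 2·1³ + 1 - 3 = 0, RHS = -1 - 1 = -2; 0 ≠ -2 — holds  (d = 2)
Away from these crossings d keeps a constant sign, and checking every integer in [-5, 5] confirms d ≠ 0 throughout. Hence the two sides are never equal, so the relation holds for every integer in [-5, 5].

Answer: All integers in [-5, 5]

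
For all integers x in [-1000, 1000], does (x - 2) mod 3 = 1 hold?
The claim fails at x = 1:
x = 1: LHS = (1 - 2) mod 3 = (-1) mod 3 = 2; 2 = 1 — FAILS

Because a single integer refutes it, the statement is false.

Answer: False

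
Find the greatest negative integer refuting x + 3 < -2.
Testing negative integers from -1 downward:
x = -1: LHS = (-1) + 3 = 2; 2 < -2 — FAILS  ← closest negative counterexample to 0

Answer: x = -1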